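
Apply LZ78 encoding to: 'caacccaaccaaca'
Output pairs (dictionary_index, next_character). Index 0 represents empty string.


LZ78 encoding steps:
Dictionary: {0: ''}
Step 1: w='' (idx 0), next='c' -> output (0, 'c'), add 'c' as idx 1
Step 2: w='' (idx 0), next='a' -> output (0, 'a'), add 'a' as idx 2
Step 3: w='a' (idx 2), next='c' -> output (2, 'c'), add 'ac' as idx 3
Step 4: w='c' (idx 1), next='c' -> output (1, 'c'), add 'cc' as idx 4
Step 5: w='a' (idx 2), next='a' -> output (2, 'a'), add 'aa' as idx 5
Step 6: w='cc' (idx 4), next='a' -> output (4, 'a'), add 'cca' as idx 6
Step 7: w='ac' (idx 3), next='a' -> output (3, 'a'), add 'aca' as idx 7


Encoded: [(0, 'c'), (0, 'a'), (2, 'c'), (1, 'c'), (2, 'a'), (4, 'a'), (3, 'a')]


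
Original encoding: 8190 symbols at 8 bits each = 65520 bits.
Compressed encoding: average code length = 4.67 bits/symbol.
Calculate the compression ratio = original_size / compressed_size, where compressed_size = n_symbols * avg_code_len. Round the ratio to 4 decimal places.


original_size = n_symbols * orig_bits = 8190 * 8 = 65520 bits
compressed_size = n_symbols * avg_code_len = 8190 * 4.67 = 38247.3 bits
ratio = original_size / compressed_size = 65520 / 38247.3 = 1.7131

Compression ratio = 1.7131


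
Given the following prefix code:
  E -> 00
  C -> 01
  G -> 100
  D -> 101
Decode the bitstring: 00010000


Decoding step by step:
Bits 00 -> E
Bits 01 -> C
Bits 00 -> E
Bits 00 -> E


Decoded message: ECEE


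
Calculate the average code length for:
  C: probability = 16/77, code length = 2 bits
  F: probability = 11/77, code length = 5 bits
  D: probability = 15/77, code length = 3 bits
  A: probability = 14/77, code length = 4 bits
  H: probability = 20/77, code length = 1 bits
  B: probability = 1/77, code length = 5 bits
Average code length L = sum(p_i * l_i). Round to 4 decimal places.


Weighted contributions p_i * l_i:
  C: (16/77) * 2 = 32/77
  F: (11/77) * 5 = 55/77
  D: (15/77) * 3 = 45/77
  A: (14/77) * 4 = 56/77
  H: (20/77) * 1 = 20/77
  B: (1/77) * 5 = 5/77
Sum = (32 + 55 + 45 + 56 + 20 + 5)/77 = 213/77

L = 213/77 = 2.7662 bits/symbol


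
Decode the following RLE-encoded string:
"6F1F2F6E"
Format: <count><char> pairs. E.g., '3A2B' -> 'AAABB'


Expanding each <count><char> pair:
  6F -> 'FFFFFF'
  1F -> 'F'
  2F -> 'FF'
  6E -> 'EEEEEE'

Decoded = FFFFFFFFFEEEEEE


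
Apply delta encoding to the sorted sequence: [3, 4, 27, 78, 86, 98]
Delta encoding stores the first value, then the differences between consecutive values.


First value: 3
Deltas:
  4 - 3 = 1
  27 - 4 = 23
  78 - 27 = 51
  86 - 78 = 8
  98 - 86 = 12


Delta encoded: [3, 1, 23, 51, 8, 12]


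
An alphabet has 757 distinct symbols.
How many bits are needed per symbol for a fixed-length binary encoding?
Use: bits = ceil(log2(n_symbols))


log2(757) = 9.5641
Bracket: 2^9 = 512 < 757 <= 2^10 = 1024
So ceil(log2(757)) = 10

bits = ceil(log2(757)) = ceil(9.5641) = 10 bits


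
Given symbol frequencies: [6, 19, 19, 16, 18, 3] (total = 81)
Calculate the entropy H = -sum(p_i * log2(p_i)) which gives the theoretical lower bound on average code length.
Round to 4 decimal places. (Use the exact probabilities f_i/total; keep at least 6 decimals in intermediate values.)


Per-symbol terms -p_i * log2(p_i) with p_i = f_i/81:
  p = 6/81 = 0.074074: log2(p) = -3.754888, -p*log2(p) = 0.278140
  p = 19/81 = 0.234568: log2(p) = -2.091922, -p*log2(p) = 0.490698
  p = 19/81 = 0.234568: log2(p) = -2.091922, -p*log2(p) = 0.490698
  p = 16/81 = 0.197531: log2(p) = -2.339850, -p*log2(p) = 0.462193
  p = 18/81 = 0.222222: log2(p) = -2.169925, -p*log2(p) = 0.482206
  p = 3/81 = 0.037037: log2(p) = -4.754888, -p*log2(p) = 0.176107
H = 0.278140 + 0.490698 + 0.490698 + 0.462193 + 0.482206 + 0.176107 = 2.380042

H = 2.38 bits/symbol


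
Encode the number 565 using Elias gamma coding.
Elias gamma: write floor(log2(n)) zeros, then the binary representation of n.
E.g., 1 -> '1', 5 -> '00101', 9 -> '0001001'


num_bits = floor(log2(565)) + 1 = 10
leading_zeros = num_bits - 1 = 9
binary(565) = 1000110101

Elias gamma(565) = '000000000' + '1000110101' = 0000000001000110101 (19 bits)


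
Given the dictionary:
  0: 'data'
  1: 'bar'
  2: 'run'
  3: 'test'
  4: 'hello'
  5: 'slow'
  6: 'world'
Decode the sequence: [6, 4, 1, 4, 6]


Look up each index in the dictionary:
  6 -> 'world'
  4 -> 'hello'
  1 -> 'bar'
  4 -> 'hello'
  6 -> 'world'

Decoded: "world hello bar hello world"


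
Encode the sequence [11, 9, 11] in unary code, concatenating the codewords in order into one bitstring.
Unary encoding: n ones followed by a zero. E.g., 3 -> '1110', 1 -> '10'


Encode each number as n ones followed by a terminating 0:
  11 -> 111111111110 (12 bits)
  9 -> 1111111110 (10 bits)
  11 -> 111111111110 (12 bits)
Total length = 12 + 10 + 12 = 34 bits.

Unary([11, 9, 11]) = 1111111111101111111110111111111110 (34 bits)


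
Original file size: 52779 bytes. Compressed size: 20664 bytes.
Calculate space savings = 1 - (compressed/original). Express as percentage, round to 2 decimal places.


ratio = compressed/original = 20664/52779 = 0.391519
savings = 1 - ratio = 1 - 0.391519 = 0.608481
as a percentage: 0.608481 * 100 = 60.85%

Space savings = 1 - 20664/52779 = 60.85%


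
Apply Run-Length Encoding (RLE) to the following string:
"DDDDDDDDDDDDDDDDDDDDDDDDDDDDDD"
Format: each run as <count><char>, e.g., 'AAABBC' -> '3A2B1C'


Scanning runs left to right:
  i=0: run of 'D' x 30 -> '30D'

RLE = 30D


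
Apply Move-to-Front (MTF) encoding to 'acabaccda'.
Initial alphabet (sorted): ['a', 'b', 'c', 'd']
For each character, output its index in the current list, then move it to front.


MTF encoding:
'a': index 0 in ['a', 'b', 'c', 'd'] -> ['a', 'b', 'c', 'd']
'c': index 2 in ['a', 'b', 'c', 'd'] -> ['c', 'a', 'b', 'd']
'a': index 1 in ['c', 'a', 'b', 'd'] -> ['a', 'c', 'b', 'd']
'b': index 2 in ['a', 'c', 'b', 'd'] -> ['b', 'a', 'c', 'd']
'a': index 1 in ['b', 'a', 'c', 'd'] -> ['a', 'b', 'c', 'd']
'c': index 2 in ['a', 'b', 'c', 'd'] -> ['c', 'a', 'b', 'd']
'c': index 0 in ['c', 'a', 'b', 'd'] -> ['c', 'a', 'b', 'd']
'd': index 3 in ['c', 'a', 'b', 'd'] -> ['d', 'c', 'a', 'b']
'a': index 2 in ['d', 'c', 'a', 'b'] -> ['a', 'd', 'c', 'b']


Output: [0, 2, 1, 2, 1, 2, 0, 3, 2]


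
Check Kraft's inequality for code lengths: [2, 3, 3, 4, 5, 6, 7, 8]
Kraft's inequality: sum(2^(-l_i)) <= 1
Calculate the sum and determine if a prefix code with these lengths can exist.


Sum = 2^(-2) + 2^(-3) + 2^(-3) + 2^(-4) + 2^(-5) + 2^(-6) + 2^(-7) + 2^(-8)
    = 0.25 + 0.125 + 0.125 + 0.0625 + 0.03125 + 0.015625 + 0.0078125 + 0.00390625
    = 159/256 = 0.62109375
Since 0.62109375 <= 1, Kraft's inequality IS satisfied.
A prefix code with these lengths CAN exist.

Kraft sum = 0.62109375. Satisfied.


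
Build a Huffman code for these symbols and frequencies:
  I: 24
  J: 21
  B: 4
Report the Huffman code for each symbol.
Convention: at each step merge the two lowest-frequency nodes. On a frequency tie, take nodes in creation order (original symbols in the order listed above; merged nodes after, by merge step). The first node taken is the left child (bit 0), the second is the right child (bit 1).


Huffman tree construction:
Step 1: Merge B(4) + J(21) = 25
Step 2: Merge I(24) + (B+J)(25) = 49
Read each symbol's code off the tree from the root (left child = 0, right child = 1).

Codes:
  I: 0 (length 1)
  J: 11 (length 2)
  B: 10 (length 2)
Average code length: 74/49 = 1.5102 bits/symbol


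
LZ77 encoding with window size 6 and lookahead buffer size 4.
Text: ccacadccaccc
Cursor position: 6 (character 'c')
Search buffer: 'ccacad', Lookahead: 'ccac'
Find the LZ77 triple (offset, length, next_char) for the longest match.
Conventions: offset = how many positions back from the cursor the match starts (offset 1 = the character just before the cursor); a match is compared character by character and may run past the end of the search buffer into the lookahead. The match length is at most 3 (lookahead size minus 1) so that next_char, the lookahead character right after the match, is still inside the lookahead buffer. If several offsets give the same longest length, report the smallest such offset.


Try each offset into the search buffer:
  offset=1 (pos 5, char 'd'): match length 0
  offset=2 (pos 4, char 'a'): match length 0
  offset=3 (pos 3, char 'c'): match length 1
  offset=4 (pos 2, char 'a'): match length 0
  offset=5 (pos 1, char 'c'): match length 1
  offset=6 (pos 0, char 'c'): match length 3
Longest match has length 3 at offset 6.
next_char = character at position 6 + 3 = 9 -> 'c'

Best match: offset=6, length=3 (matching 'cca' starting at position 0)
LZ77 triple: (6, 3, 'c')


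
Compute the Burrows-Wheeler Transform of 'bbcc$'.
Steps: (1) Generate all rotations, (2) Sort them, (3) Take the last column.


Rotations (sorted):
  0: $bbcc -> last char: c
  1: bbcc$ -> last char: $
  2: bcc$b -> last char: b
  3: c$bbc -> last char: c
  4: cc$bb -> last char: b


BWT = c$bcb


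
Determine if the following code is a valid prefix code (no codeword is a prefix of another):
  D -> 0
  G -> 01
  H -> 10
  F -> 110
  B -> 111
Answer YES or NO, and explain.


Checking each pair (does one codeword prefix another?):
  D='0' vs G='01': prefix -- VIOLATION

NO -- this is NOT a valid prefix code. D (0) is a prefix of G (01).


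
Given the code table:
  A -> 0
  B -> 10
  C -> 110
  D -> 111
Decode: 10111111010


Decoding:
10 -> B
111 -> D
111 -> D
0 -> A
10 -> B


Result: BDDAB


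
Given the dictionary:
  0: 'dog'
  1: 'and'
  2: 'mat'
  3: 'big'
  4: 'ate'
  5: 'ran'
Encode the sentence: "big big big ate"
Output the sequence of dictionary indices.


Look up each word in the dictionary:
  'big' -> 3
  'big' -> 3
  'big' -> 3
  'ate' -> 4

Encoded: [3, 3, 3, 4]


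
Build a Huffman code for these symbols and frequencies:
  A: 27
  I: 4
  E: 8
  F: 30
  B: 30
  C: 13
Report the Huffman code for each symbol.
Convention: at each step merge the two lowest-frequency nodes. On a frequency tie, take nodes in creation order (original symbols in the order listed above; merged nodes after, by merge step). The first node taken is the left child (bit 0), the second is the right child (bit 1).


Huffman tree construction:
Step 1: Merge I(4) + E(8) = 12
Step 2: Merge (I+E)(12) + C(13) = 25
Step 3: Merge ((I+E)+C)(25) + A(27) = 52
Step 4: Merge F(30) + B(30) = 60
Step 5: Merge (((I+E)+C)+A)(52) + (F+B)(60) = 112
Read each symbol's code off the tree from the root (left child = 0, right child = 1).

Codes:
  A: 01 (length 2)
  I: 0000 (length 4)
  E: 0001 (length 4)
  F: 10 (length 2)
  B: 11 (length 2)
  C: 001 (length 3)
Average code length: 261/112 = 2.3304 bits/symbol


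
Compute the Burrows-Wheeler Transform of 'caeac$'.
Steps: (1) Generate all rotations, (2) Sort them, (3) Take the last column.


Rotations (sorted):
  0: $caeac -> last char: c
  1: ac$cae -> last char: e
  2: aeac$c -> last char: c
  3: c$caea -> last char: a
  4: caeac$ -> last char: $
  5: eac$ca -> last char: a


BWT = ceca$a


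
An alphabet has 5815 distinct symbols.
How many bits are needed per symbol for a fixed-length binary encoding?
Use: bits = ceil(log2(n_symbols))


log2(5815) = 12.5056
Bracket: 2^12 = 4096 < 5815 <= 2^13 = 8192
So ceil(log2(5815)) = 13

bits = ceil(log2(5815)) = ceil(12.5056) = 13 bits


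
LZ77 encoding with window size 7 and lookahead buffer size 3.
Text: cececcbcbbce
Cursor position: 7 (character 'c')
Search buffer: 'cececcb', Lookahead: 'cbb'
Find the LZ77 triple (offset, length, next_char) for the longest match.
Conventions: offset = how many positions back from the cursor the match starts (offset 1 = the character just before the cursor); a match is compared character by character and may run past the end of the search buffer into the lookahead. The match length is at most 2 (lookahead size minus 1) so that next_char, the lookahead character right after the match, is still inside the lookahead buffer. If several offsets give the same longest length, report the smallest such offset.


Try each offset into the search buffer:
  offset=1 (pos 6, char 'b'): match length 0
  offset=2 (pos 5, char 'c'): match length 2
  offset=3 (pos 4, char 'c'): match length 1
  offset=4 (pos 3, char 'e'): match length 0
  offset=5 (pos 2, char 'c'): match length 1
  offset=6 (pos 1, char 'e'): match length 0
  offset=7 (pos 0, char 'c'): match length 1
Longest match has length 2 at offset 2.
next_char = character at position 7 + 2 = 9 -> 'b'

Best match: offset=2, length=2 (matching 'cb' starting at position 5)
LZ77 triple: (2, 2, 'b')


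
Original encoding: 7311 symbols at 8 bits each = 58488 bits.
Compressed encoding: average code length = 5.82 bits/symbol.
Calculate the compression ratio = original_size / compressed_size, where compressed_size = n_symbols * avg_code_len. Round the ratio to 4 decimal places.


original_size = n_symbols * orig_bits = 7311 * 8 = 58488 bits
compressed_size = n_symbols * avg_code_len = 7311 * 5.82 = 42550.02 bits
ratio = original_size / compressed_size = 58488 / 42550.02 = 1.3746

Compression ratio = 1.3746


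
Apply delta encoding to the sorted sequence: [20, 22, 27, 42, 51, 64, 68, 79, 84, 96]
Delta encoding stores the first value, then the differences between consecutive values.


First value: 20
Deltas:
  22 - 20 = 2
  27 - 22 = 5
  42 - 27 = 15
  51 - 42 = 9
  64 - 51 = 13
  68 - 64 = 4
  79 - 68 = 11
  84 - 79 = 5
  96 - 84 = 12


Delta encoded: [20, 2, 5, 15, 9, 13, 4, 11, 5, 12]


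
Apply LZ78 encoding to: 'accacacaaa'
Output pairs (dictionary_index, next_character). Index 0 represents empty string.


LZ78 encoding steps:
Dictionary: {0: ''}
Step 1: w='' (idx 0), next='a' -> output (0, 'a'), add 'a' as idx 1
Step 2: w='' (idx 0), next='c' -> output (0, 'c'), add 'c' as idx 2
Step 3: w='c' (idx 2), next='a' -> output (2, 'a'), add 'ca' as idx 3
Step 4: w='ca' (idx 3), next='c' -> output (3, 'c'), add 'cac' as idx 4
Step 5: w='a' (idx 1), next='a' -> output (1, 'a'), add 'aa' as idx 5
Step 6: w='a' (idx 1), end of input -> output (1, '')


Encoded: [(0, 'a'), (0, 'c'), (2, 'a'), (3, 'c'), (1, 'a'), (1, '')]


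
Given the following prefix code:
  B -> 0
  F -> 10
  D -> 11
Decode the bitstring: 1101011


Decoding step by step:
Bits 11 -> D
Bits 0 -> B
Bits 10 -> F
Bits 11 -> D


Decoded message: DBFD


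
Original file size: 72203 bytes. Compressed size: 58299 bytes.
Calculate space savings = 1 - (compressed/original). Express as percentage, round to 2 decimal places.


ratio = compressed/original = 58299/72203 = 0.807432
savings = 1 - ratio = 1 - 0.807432 = 0.192568
as a percentage: 0.192568 * 100 = 19.26%

Space savings = 1 - 58299/72203 = 19.26%


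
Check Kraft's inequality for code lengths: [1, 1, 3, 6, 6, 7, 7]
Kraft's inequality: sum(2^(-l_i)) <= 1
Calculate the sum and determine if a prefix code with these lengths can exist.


Sum = 2^(-1) + 2^(-1) + 2^(-3) + 2^(-6) + 2^(-6) + 2^(-7) + 2^(-7)
    = 0.5 + 0.5 + 0.125 + 0.015625 + 0.015625 + 0.0078125 + 0.0078125
    = 150/128 = 1.171875
Since 1.171875 > 1, Kraft's inequality is NOT satisfied.
A prefix code with these lengths CANNOT exist.

Kraft sum = 1.171875. Not satisfied.


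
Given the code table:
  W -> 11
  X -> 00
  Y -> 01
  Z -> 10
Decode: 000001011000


Decoding:
00 -> X
00 -> X
01 -> Y
01 -> Y
10 -> Z
00 -> X


Result: XXYYZX


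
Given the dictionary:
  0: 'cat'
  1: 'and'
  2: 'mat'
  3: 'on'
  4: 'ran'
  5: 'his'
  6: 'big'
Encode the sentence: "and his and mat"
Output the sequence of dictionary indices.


Look up each word in the dictionary:
  'and' -> 1
  'his' -> 5
  'and' -> 1
  'mat' -> 2

Encoded: [1, 5, 1, 2]


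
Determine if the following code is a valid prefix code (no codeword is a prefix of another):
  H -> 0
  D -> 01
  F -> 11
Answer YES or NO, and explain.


Checking each pair (does one codeword prefix another?):
  H='0' vs D='01': prefix -- VIOLATION

NO -- this is NOT a valid prefix code. H (0) is a prefix of D (01).


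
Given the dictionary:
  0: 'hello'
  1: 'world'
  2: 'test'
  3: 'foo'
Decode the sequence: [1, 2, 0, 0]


Look up each index in the dictionary:
  1 -> 'world'
  2 -> 'test'
  0 -> 'hello'
  0 -> 'hello'

Decoded: "world test hello hello"


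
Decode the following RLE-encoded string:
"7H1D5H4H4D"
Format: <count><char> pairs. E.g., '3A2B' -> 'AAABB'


Expanding each <count><char> pair:
  7H -> 'HHHHHHH'
  1D -> 'D'
  5H -> 'HHHHH'
  4H -> 'HHHH'
  4D -> 'DDDD'

Decoded = HHHHHHHDHHHHHHHHHDDDD


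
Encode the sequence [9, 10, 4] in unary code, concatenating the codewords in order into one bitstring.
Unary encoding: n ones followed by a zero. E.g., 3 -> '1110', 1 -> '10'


Encode each number as n ones followed by a terminating 0:
  9 -> 1111111110 (10 bits)
  10 -> 11111111110 (11 bits)
  4 -> 11110 (5 bits)
Total length = 10 + 11 + 5 = 26 bits.

Unary([9, 10, 4]) = 11111111101111111111011110 (26 bits)


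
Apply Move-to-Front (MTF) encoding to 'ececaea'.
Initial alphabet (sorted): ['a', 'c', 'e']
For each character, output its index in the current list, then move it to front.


MTF encoding:
'e': index 2 in ['a', 'c', 'e'] -> ['e', 'a', 'c']
'c': index 2 in ['e', 'a', 'c'] -> ['c', 'e', 'a']
'e': index 1 in ['c', 'e', 'a'] -> ['e', 'c', 'a']
'c': index 1 in ['e', 'c', 'a'] -> ['c', 'e', 'a']
'a': index 2 in ['c', 'e', 'a'] -> ['a', 'c', 'e']
'e': index 2 in ['a', 'c', 'e'] -> ['e', 'a', 'c']
'a': index 1 in ['e', 'a', 'c'] -> ['a', 'e', 'c']


Output: [2, 2, 1, 1, 2, 2, 1]


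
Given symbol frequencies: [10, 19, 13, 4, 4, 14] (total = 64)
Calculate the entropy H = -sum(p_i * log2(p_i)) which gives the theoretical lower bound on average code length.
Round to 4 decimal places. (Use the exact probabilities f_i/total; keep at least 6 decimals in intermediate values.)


Per-symbol terms -p_i * log2(p_i) with p_i = f_i/64:
  p = 10/64 = 0.156250: log2(p) = -2.678072, -p*log2(p) = 0.418449
  p = 19/64 = 0.296875: log2(p) = -1.752072, -p*log2(p) = 0.520147
  p = 13/64 = 0.203125: log2(p) = -2.299560, -p*log2(p) = 0.467098
  p = 4/64 = 0.062500: log2(p) = -4.000000, -p*log2(p) = 0.250000
  p = 4/64 = 0.062500: log2(p) = -4.000000, -p*log2(p) = 0.250000
  p = 14/64 = 0.218750: log2(p) = -2.192645, -p*log2(p) = 0.479641
H = 0.418449 + 0.520147 + 0.467098 + 0.250000 + 0.250000 + 0.479641 = 2.385335

H = 2.3853 bits/symbol


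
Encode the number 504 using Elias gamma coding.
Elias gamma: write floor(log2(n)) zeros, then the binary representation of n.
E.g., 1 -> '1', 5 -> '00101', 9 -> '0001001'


num_bits = floor(log2(504)) + 1 = 9
leading_zeros = num_bits - 1 = 8
binary(504) = 111111000

Elias gamma(504) = '00000000' + '111111000' = 00000000111111000 (17 bits)


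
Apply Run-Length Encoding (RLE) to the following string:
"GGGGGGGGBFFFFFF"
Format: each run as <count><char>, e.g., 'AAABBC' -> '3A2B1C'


Scanning runs left to right:
  i=0: run of 'G' x 8 -> '8G'
  i=8: run of 'B' x 1 -> '1B'
  i=9: run of 'F' x 6 -> '6F'

RLE = 8G1B6F


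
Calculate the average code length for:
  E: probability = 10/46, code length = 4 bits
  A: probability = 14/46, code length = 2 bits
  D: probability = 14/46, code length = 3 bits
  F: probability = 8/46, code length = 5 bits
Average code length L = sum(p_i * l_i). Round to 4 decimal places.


Weighted contributions p_i * l_i:
  E: (10/46) * 4 = 40/46
  A: (14/46) * 2 = 28/46
  D: (14/46) * 3 = 42/46
  F: (8/46) * 5 = 40/46
Sum = (40 + 28 + 42 + 40)/46 = 150/46

L = 150/46 = 3.2609 bits/symbol


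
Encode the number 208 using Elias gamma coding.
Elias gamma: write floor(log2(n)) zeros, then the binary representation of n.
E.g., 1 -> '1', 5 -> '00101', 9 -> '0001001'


num_bits = floor(log2(208)) + 1 = 8
leading_zeros = num_bits - 1 = 7
binary(208) = 11010000

Elias gamma(208) = '0000000' + '11010000' = 000000011010000 (15 bits)


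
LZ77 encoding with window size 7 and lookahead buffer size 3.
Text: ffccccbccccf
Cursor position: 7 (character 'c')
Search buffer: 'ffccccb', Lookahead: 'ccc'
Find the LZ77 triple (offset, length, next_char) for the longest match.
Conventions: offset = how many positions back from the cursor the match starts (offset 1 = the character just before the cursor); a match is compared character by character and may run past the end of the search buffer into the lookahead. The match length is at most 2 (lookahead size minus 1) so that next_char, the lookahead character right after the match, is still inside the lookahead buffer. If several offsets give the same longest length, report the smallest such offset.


Try each offset into the search buffer:
  offset=1 (pos 6, char 'b'): match length 0
  offset=2 (pos 5, char 'c'): match length 1
  offset=3 (pos 4, char 'c'): match length 2
  offset=4 (pos 3, char 'c'): match length 2
  offset=5 (pos 2, char 'c'): match length 2
  offset=6 (pos 1, char 'f'): match length 0
  offset=7 (pos 0, char 'f'): match length 0
Longest match has length 2, found at offsets 3, 4, 5; take the smallest, offset 3.
next_char = character at position 7 + 2 = 9 -> 'c'

Best match: offset=3, length=2 (matching 'cc' starting at position 4)
LZ77 triple: (3, 2, 'c')


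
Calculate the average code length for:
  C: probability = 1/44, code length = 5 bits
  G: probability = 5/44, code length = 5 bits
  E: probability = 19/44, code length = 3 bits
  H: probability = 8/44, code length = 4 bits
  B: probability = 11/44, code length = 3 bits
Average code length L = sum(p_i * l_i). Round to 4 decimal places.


Weighted contributions p_i * l_i:
  C: (1/44) * 5 = 5/44
  G: (5/44) * 5 = 25/44
  E: (19/44) * 3 = 57/44
  H: (8/44) * 4 = 32/44
  B: (11/44) * 3 = 33/44
Sum = (5 + 25 + 57 + 32 + 33)/44 = 152/44

L = 152/44 = 3.4545 bits/symbol


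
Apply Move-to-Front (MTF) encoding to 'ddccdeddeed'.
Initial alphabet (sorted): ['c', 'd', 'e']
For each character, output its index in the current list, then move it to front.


MTF encoding:
'd': index 1 in ['c', 'd', 'e'] -> ['d', 'c', 'e']
'd': index 0 in ['d', 'c', 'e'] -> ['d', 'c', 'e']
'c': index 1 in ['d', 'c', 'e'] -> ['c', 'd', 'e']
'c': index 0 in ['c', 'd', 'e'] -> ['c', 'd', 'e']
'd': index 1 in ['c', 'd', 'e'] -> ['d', 'c', 'e']
'e': index 2 in ['d', 'c', 'e'] -> ['e', 'd', 'c']
'd': index 1 in ['e', 'd', 'c'] -> ['d', 'e', 'c']
'd': index 0 in ['d', 'e', 'c'] -> ['d', 'e', 'c']
'e': index 1 in ['d', 'e', 'c'] -> ['e', 'd', 'c']
'e': index 0 in ['e', 'd', 'c'] -> ['e', 'd', 'c']
'd': index 1 in ['e', 'd', 'c'] -> ['d', 'e', 'c']


Output: [1, 0, 1, 0, 1, 2, 1, 0, 1, 0, 1]


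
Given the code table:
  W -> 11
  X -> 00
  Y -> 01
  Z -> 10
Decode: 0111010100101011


Decoding:
01 -> Y
11 -> W
01 -> Y
01 -> Y
00 -> X
10 -> Z
10 -> Z
11 -> W


Result: YWYYXZZW


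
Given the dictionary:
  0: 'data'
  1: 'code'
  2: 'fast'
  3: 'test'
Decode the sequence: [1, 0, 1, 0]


Look up each index in the dictionary:
  1 -> 'code'
  0 -> 'data'
  1 -> 'code'
  0 -> 'data'

Decoded: "code data code data"


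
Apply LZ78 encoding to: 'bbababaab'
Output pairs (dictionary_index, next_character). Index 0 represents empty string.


LZ78 encoding steps:
Dictionary: {0: ''}
Step 1: w='' (idx 0), next='b' -> output (0, 'b'), add 'b' as idx 1
Step 2: w='b' (idx 1), next='a' -> output (1, 'a'), add 'ba' as idx 2
Step 3: w='ba' (idx 2), next='b' -> output (2, 'b'), add 'bab' as idx 3
Step 4: w='' (idx 0), next='a' -> output (0, 'a'), add 'a' as idx 4
Step 5: w='a' (idx 4), next='b' -> output (4, 'b'), add 'ab' as idx 5


Encoded: [(0, 'b'), (1, 'a'), (2, 'b'), (0, 'a'), (4, 'b')]


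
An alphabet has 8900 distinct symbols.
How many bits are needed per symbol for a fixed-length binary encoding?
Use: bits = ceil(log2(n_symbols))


log2(8900) = 13.1196
Bracket: 2^13 = 8192 < 8900 <= 2^14 = 16384
So ceil(log2(8900)) = 14

bits = ceil(log2(8900)) = ceil(13.1196) = 14 bits


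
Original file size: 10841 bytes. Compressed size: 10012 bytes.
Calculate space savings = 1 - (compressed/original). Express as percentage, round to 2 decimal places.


ratio = compressed/original = 10012/10841 = 0.923531
savings = 1 - ratio = 1 - 0.923531 = 0.076469
as a percentage: 0.076469 * 100 = 7.65%

Space savings = 1 - 10012/10841 = 7.65%


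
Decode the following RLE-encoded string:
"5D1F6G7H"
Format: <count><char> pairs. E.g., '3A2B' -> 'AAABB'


Expanding each <count><char> pair:
  5D -> 'DDDDD'
  1F -> 'F'
  6G -> 'GGGGGG'
  7H -> 'HHHHHHH'

Decoded = DDDDDFGGGGGGHHHHHHH


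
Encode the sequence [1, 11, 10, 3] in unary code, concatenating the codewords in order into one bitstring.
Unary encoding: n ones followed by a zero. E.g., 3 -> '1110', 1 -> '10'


Encode each number as n ones followed by a terminating 0:
  1 -> 10 (2 bits)
  11 -> 111111111110 (12 bits)
  10 -> 11111111110 (11 bits)
  3 -> 1110 (4 bits)
Total length = 2 + 12 + 11 + 4 = 29 bits.

Unary([1, 11, 10, 3]) = 10111111111110111111111101110 (29 bits)


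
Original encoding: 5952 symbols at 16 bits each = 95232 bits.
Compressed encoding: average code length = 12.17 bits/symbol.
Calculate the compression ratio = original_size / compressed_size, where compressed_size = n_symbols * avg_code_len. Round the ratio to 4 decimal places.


original_size = n_symbols * orig_bits = 5952 * 16 = 95232 bits
compressed_size = n_symbols * avg_code_len = 5952 * 12.17 = 72435.84 bits
ratio = original_size / compressed_size = 95232 / 72435.84 = 1.3147

Compression ratio = 1.3147


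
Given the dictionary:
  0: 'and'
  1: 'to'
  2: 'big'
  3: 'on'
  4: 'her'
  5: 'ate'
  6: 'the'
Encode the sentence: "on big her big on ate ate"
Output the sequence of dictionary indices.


Look up each word in the dictionary:
  'on' -> 3
  'big' -> 2
  'her' -> 4
  'big' -> 2
  'on' -> 3
  'ate' -> 5
  'ate' -> 5

Encoded: [3, 2, 4, 2, 3, 5, 5]


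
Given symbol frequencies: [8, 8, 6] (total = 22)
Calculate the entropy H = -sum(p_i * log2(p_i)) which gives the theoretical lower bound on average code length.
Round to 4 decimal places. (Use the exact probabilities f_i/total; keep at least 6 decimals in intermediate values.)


Per-symbol terms -p_i * log2(p_i) with p_i = f_i/22:
  p = 8/22 = 0.363636: log2(p) = -1.459432, -p*log2(p) = 0.530702
  p = 8/22 = 0.363636: log2(p) = -1.459432, -p*log2(p) = 0.530702
  p = 6/22 = 0.272727: log2(p) = -1.874469, -p*log2(p) = 0.511219
H = 0.530702 + 0.530702 + 0.511219 = 1.572623

H = 1.5726 bits/symbol


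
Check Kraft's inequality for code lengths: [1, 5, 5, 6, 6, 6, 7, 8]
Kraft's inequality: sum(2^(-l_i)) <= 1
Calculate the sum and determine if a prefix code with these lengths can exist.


Sum = 2^(-1) + 2^(-5) + 2^(-5) + 2^(-6) + 2^(-6) + 2^(-6) + 2^(-7) + 2^(-8)
    = 0.5 + 0.03125 + 0.03125 + 0.015625 + 0.015625 + 0.015625 + 0.0078125 + 0.00390625
    = 159/256 = 0.62109375
Since 0.62109375 <= 1, Kraft's inequality IS satisfied.
A prefix code with these lengths CAN exist.

Kraft sum = 0.62109375. Satisfied.


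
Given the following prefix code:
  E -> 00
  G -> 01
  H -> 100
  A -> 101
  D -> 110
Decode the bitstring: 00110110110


Decoding step by step:
Bits 00 -> E
Bits 110 -> D
Bits 110 -> D
Bits 110 -> D


Decoded message: EDDD


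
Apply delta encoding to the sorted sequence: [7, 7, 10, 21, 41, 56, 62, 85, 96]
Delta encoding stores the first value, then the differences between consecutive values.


First value: 7
Deltas:
  7 - 7 = 0
  10 - 7 = 3
  21 - 10 = 11
  41 - 21 = 20
  56 - 41 = 15
  62 - 56 = 6
  85 - 62 = 23
  96 - 85 = 11


Delta encoded: [7, 0, 3, 11, 20, 15, 6, 23, 11]


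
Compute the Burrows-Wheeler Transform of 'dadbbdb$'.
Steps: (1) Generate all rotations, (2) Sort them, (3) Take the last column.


Rotations (sorted):
  0: $dadbbdb -> last char: b
  1: adbbdb$d -> last char: d
  2: b$dadbbd -> last char: d
  3: bbdb$dad -> last char: d
  4: bdb$dadb -> last char: b
  5: dadbbdb$ -> last char: $
  6: db$dadbb -> last char: b
  7: dbbdb$da -> last char: a


BWT = bdddb$ba


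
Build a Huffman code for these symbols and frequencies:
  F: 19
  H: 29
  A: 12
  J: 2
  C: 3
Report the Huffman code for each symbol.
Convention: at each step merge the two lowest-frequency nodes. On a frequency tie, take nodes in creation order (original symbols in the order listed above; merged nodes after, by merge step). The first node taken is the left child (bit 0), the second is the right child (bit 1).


Huffman tree construction:
Step 1: Merge J(2) + C(3) = 5
Step 2: Merge (J+C)(5) + A(12) = 17
Step 3: Merge ((J+C)+A)(17) + F(19) = 36
Step 4: Merge H(29) + (((J+C)+A)+F)(36) = 65
Read each symbol's code off the tree from the root (left child = 0, right child = 1).

Codes:
  F: 11 (length 2)
  H: 0 (length 1)
  A: 101 (length 3)
  J: 1000 (length 4)
  C: 1001 (length 4)
Average code length: 123/65 = 1.8923 bits/symbol


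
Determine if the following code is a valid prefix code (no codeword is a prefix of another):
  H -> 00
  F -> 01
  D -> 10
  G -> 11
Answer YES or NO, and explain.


Checking each pair (does one codeword prefix another?):
  H='00' vs F='01': no prefix
  H='00' vs D='10': no prefix
  H='00' vs G='11': no prefix
  F='01' vs H='00': no prefix
  F='01' vs D='10': no prefix
  F='01' vs G='11': no prefix
  D='10' vs H='00': no prefix
  D='10' vs F='01': no prefix
  D='10' vs G='11': no prefix
  G='11' vs H='00': no prefix
  G='11' vs F='01': no prefix
  G='11' vs D='10': no prefix
No violation found over all pairs.

YES -- this is a valid prefix code. No codeword is a prefix of any other codeword.


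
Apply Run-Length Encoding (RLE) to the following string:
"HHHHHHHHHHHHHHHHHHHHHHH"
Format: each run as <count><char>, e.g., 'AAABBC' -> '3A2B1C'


Scanning runs left to right:
  i=0: run of 'H' x 23 -> '23H'

RLE = 23H


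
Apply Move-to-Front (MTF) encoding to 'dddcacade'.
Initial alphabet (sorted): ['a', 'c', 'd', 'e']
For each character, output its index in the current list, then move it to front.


MTF encoding:
'd': index 2 in ['a', 'c', 'd', 'e'] -> ['d', 'a', 'c', 'e']
'd': index 0 in ['d', 'a', 'c', 'e'] -> ['d', 'a', 'c', 'e']
'd': index 0 in ['d', 'a', 'c', 'e'] -> ['d', 'a', 'c', 'e']
'c': index 2 in ['d', 'a', 'c', 'e'] -> ['c', 'd', 'a', 'e']
'a': index 2 in ['c', 'd', 'a', 'e'] -> ['a', 'c', 'd', 'e']
'c': index 1 in ['a', 'c', 'd', 'e'] -> ['c', 'a', 'd', 'e']
'a': index 1 in ['c', 'a', 'd', 'e'] -> ['a', 'c', 'd', 'e']
'd': index 2 in ['a', 'c', 'd', 'e'] -> ['d', 'a', 'c', 'e']
'e': index 3 in ['d', 'a', 'c', 'e'] -> ['e', 'd', 'a', 'c']


Output: [2, 0, 0, 2, 2, 1, 1, 2, 3]


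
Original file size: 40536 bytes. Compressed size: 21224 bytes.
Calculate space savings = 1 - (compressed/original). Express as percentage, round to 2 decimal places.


ratio = compressed/original = 21224/40536 = 0.523584
savings = 1 - ratio = 1 - 0.523584 = 0.476416
as a percentage: 0.476416 * 100 = 47.64%

Space savings = 1 - 21224/40536 = 47.64%


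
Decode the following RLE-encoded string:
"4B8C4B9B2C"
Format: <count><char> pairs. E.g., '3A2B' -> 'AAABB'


Expanding each <count><char> pair:
  4B -> 'BBBB'
  8C -> 'CCCCCCCC'
  4B -> 'BBBB'
  9B -> 'BBBBBBBBB'
  2C -> 'CC'

Decoded = BBBBCCCCCCCCBBBBBBBBBBBBBCC


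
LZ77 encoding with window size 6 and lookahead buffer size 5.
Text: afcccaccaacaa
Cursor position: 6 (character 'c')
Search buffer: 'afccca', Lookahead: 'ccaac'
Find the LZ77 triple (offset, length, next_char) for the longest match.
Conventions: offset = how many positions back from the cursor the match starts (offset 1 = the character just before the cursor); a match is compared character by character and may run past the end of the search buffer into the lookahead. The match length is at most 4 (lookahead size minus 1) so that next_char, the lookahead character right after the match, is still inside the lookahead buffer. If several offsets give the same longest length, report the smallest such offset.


Try each offset into the search buffer:
  offset=1 (pos 5, char 'a'): match length 0
  offset=2 (pos 4, char 'c'): match length 1
  offset=3 (pos 3, char 'c'): match length 3
  offset=4 (pos 2, char 'c'): match length 2
  offset=5 (pos 1, char 'f'): match length 0
  offset=6 (pos 0, char 'a'): match length 0
Longest match has length 3 at offset 3.
next_char = character at position 6 + 3 = 9 -> 'a'

Best match: offset=3, length=3 (matching 'cca' starting at position 3)
LZ77 triple: (3, 3, 'a')


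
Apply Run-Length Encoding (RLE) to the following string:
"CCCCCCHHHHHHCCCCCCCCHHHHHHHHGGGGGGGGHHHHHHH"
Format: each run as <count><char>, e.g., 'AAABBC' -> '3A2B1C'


Scanning runs left to right:
  i=0: run of 'C' x 6 -> '6C'
  i=6: run of 'H' x 6 -> '6H'
  i=12: run of 'C' x 8 -> '8C'
  i=20: run of 'H' x 8 -> '8H'
  i=28: run of 'G' x 8 -> '8G'
  i=36: run of 'H' x 7 -> '7H'

RLE = 6C6H8C8H8G7H


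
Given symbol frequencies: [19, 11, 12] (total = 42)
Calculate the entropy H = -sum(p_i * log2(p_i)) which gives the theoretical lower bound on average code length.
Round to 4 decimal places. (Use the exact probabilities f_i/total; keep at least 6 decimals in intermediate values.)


Per-symbol terms -p_i * log2(p_i) with p_i = f_i/42:
  p = 19/42 = 0.452381: log2(p) = -1.144390, -p*log2(p) = 0.517700
  p = 11/42 = 0.261905: log2(p) = -1.932886, -p*log2(p) = 0.506232
  p = 12/42 = 0.285714: log2(p) = -1.807355, -p*log2(p) = 0.516387
H = 0.517700 + 0.506232 + 0.516387 = 1.540319

H = 1.5403 bits/symbol


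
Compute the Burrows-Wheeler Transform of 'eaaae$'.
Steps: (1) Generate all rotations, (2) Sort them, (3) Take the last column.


Rotations (sorted):
  0: $eaaae -> last char: e
  1: aaae$e -> last char: e
  2: aae$ea -> last char: a
  3: ae$eaa -> last char: a
  4: e$eaaa -> last char: a
  5: eaaae$ -> last char: $


BWT = eeaaa$


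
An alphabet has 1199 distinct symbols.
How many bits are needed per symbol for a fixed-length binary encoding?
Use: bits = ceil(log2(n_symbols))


log2(1199) = 10.2276
Bracket: 2^10 = 1024 < 1199 <= 2^11 = 2048
So ceil(log2(1199)) = 11

bits = ceil(log2(1199)) = ceil(10.2276) = 11 bits


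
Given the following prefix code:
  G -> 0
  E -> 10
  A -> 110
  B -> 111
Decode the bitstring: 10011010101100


Decoding step by step:
Bits 10 -> E
Bits 0 -> G
Bits 110 -> A
Bits 10 -> E
Bits 10 -> E
Bits 110 -> A
Bits 0 -> G


Decoded message: EGAEEAG


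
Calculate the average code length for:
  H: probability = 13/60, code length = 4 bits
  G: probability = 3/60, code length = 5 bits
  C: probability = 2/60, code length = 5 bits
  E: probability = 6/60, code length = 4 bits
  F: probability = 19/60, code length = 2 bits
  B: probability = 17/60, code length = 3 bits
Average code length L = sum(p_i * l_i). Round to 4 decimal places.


Weighted contributions p_i * l_i:
  H: (13/60) * 4 = 52/60
  G: (3/60) * 5 = 15/60
  C: (2/60) * 5 = 10/60
  E: (6/60) * 4 = 24/60
  F: (19/60) * 2 = 38/60
  B: (17/60) * 3 = 51/60
Sum = (52 + 15 + 10 + 24 + 38 + 51)/60 = 190/60

L = 190/60 = 3.1667 bits/symbol


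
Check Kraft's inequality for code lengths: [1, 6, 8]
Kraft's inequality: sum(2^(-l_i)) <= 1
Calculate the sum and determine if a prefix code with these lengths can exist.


Sum = 2^(-1) + 2^(-6) + 2^(-8)
    = 0.5 + 0.015625 + 0.00390625
    = 133/256 = 0.51953125
Since 0.51953125 <= 1, Kraft's inequality IS satisfied.
A prefix code with these lengths CAN exist.

Kraft sum = 0.51953125. Satisfied.


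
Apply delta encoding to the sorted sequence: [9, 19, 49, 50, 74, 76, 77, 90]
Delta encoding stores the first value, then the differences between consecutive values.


First value: 9
Deltas:
  19 - 9 = 10
  49 - 19 = 30
  50 - 49 = 1
  74 - 50 = 24
  76 - 74 = 2
  77 - 76 = 1
  90 - 77 = 13


Delta encoded: [9, 10, 30, 1, 24, 2, 1, 13]


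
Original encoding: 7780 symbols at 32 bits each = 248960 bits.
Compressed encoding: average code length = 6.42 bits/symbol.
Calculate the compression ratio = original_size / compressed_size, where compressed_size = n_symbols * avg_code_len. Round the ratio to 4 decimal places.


original_size = n_symbols * orig_bits = 7780 * 32 = 248960 bits
compressed_size = n_symbols * avg_code_len = 7780 * 6.42 = 49947.6 bits
ratio = original_size / compressed_size = 248960 / 49947.6 = 4.9844

Compression ratio = 4.9844


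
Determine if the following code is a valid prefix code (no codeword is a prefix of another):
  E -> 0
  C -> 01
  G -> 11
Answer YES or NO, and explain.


Checking each pair (does one codeword prefix another?):
  E='0' vs C='01': prefix -- VIOLATION

NO -- this is NOT a valid prefix code. E (0) is a prefix of C (01).


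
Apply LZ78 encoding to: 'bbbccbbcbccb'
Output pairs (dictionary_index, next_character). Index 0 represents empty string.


LZ78 encoding steps:
Dictionary: {0: ''}
Step 1: w='' (idx 0), next='b' -> output (0, 'b'), add 'b' as idx 1
Step 2: w='b' (idx 1), next='b' -> output (1, 'b'), add 'bb' as idx 2
Step 3: w='' (idx 0), next='c' -> output (0, 'c'), add 'c' as idx 3
Step 4: w='c' (idx 3), next='b' -> output (3, 'b'), add 'cb' as idx 4
Step 5: w='b' (idx 1), next='c' -> output (1, 'c'), add 'bc' as idx 5
Step 6: w='bc' (idx 5), next='c' -> output (5, 'c'), add 'bcc' as idx 6
Step 7: w='b' (idx 1), end of input -> output (1, '')


Encoded: [(0, 'b'), (1, 'b'), (0, 'c'), (3, 'b'), (1, 'c'), (5, 'c'), (1, '')]


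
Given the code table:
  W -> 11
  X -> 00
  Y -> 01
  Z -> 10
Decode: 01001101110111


Decoding:
01 -> Y
00 -> X
11 -> W
01 -> Y
11 -> W
01 -> Y
11 -> W


Result: YXWYWYW


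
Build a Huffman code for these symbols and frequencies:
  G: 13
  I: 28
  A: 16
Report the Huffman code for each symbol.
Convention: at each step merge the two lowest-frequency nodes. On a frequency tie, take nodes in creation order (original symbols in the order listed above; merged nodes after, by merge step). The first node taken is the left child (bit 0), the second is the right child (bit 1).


Huffman tree construction:
Step 1: Merge G(13) + A(16) = 29
Step 2: Merge I(28) + (G+A)(29) = 57
Read each symbol's code off the tree from the root (left child = 0, right child = 1).

Codes:
  G: 10 (length 2)
  I: 0 (length 1)
  A: 11 (length 2)
Average code length: 86/57 = 1.5088 bits/symbol


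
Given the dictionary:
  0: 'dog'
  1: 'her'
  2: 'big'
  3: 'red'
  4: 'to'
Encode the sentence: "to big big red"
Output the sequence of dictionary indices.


Look up each word in the dictionary:
  'to' -> 4
  'big' -> 2
  'big' -> 2
  'red' -> 3

Encoded: [4, 2, 2, 3]


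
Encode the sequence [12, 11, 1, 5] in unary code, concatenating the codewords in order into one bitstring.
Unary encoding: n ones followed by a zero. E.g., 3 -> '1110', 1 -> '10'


Encode each number as n ones followed by a terminating 0:
  12 -> 1111111111110 (13 bits)
  11 -> 111111111110 (12 bits)
  1 -> 10 (2 bits)
  5 -> 111110 (6 bits)
Total length = 13 + 12 + 2 + 6 = 33 bits.

Unary([12, 11, 1, 5]) = 111111111111011111111111010111110 (33 bits)


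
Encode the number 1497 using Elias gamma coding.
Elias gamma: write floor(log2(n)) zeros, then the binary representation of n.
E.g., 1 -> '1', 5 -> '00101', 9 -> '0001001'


num_bits = floor(log2(1497)) + 1 = 11
leading_zeros = num_bits - 1 = 10
binary(1497) = 10111011001

Elias gamma(1497) = '0000000000' + '10111011001' = 000000000010111011001 (21 bits)


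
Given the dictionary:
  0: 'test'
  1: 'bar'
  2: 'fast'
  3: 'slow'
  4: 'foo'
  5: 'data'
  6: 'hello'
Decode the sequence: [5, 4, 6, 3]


Look up each index in the dictionary:
  5 -> 'data'
  4 -> 'foo'
  6 -> 'hello'
  3 -> 'slow'

Decoded: "data foo hello slow"


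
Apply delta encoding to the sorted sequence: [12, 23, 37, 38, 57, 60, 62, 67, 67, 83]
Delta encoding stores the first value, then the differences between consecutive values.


First value: 12
Deltas:
  23 - 12 = 11
  37 - 23 = 14
  38 - 37 = 1
  57 - 38 = 19
  60 - 57 = 3
  62 - 60 = 2
  67 - 62 = 5
  67 - 67 = 0
  83 - 67 = 16


Delta encoded: [12, 11, 14, 1, 19, 3, 2, 5, 0, 16]


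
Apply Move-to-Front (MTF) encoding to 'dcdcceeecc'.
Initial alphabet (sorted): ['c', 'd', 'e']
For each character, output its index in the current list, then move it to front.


MTF encoding:
'd': index 1 in ['c', 'd', 'e'] -> ['d', 'c', 'e']
'c': index 1 in ['d', 'c', 'e'] -> ['c', 'd', 'e']
'd': index 1 in ['c', 'd', 'e'] -> ['d', 'c', 'e']
'c': index 1 in ['d', 'c', 'e'] -> ['c', 'd', 'e']
'c': index 0 in ['c', 'd', 'e'] -> ['c', 'd', 'e']
'e': index 2 in ['c', 'd', 'e'] -> ['e', 'c', 'd']
'e': index 0 in ['e', 'c', 'd'] -> ['e', 'c', 'd']
'e': index 0 in ['e', 'c', 'd'] -> ['e', 'c', 'd']
'c': index 1 in ['e', 'c', 'd'] -> ['c', 'e', 'd']
'c': index 0 in ['c', 'e', 'd'] -> ['c', 'e', 'd']


Output: [1, 1, 1, 1, 0, 2, 0, 0, 1, 0]
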